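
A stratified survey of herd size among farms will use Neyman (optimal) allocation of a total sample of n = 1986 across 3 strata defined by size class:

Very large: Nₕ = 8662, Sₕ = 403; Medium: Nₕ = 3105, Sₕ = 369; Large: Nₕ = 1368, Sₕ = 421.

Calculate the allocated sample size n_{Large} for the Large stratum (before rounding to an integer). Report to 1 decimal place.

Neyman allocation: nₕ = n·NₕSₕ / Σⱼ NⱼSⱼ.
Σ NⱼSⱼ = 8662·403 + 3105·369 + 1368·421 = 5.212459 × 10^6.
n_{Large} = 1986·1368·421 / (5.212459 × 10^6) = 219.4.

219.4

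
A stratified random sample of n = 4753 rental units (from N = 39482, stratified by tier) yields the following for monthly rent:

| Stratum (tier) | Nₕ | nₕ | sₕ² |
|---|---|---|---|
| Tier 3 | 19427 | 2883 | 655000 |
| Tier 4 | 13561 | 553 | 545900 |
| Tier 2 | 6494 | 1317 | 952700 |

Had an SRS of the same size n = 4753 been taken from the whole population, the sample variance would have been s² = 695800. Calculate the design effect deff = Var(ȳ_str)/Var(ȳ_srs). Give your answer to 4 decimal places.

1.3525

Var(ȳ_str) = Σ Wₕ²(1−fₕ)sₕ²/nₕ with Wₕ = Nₕ/39482:
  Tier 3: (19427/39482)²·(1−2883/19427)·655000/2883 = 46.842992
  Tier 4: (13561/39482)²·(1−553/13561)·545900/553 = 111.70997
  Tier 2: (6494/39482)²·(1−1317/6494)·952700/1317 = 15.601363
  → Var(ȳ_str) = 174.15433.
Var(ȳ_srs) = (1 − 4753/39482)·695800/4753 = 128.76853.
deff = 174.15433 / 128.76853 = 1.3525.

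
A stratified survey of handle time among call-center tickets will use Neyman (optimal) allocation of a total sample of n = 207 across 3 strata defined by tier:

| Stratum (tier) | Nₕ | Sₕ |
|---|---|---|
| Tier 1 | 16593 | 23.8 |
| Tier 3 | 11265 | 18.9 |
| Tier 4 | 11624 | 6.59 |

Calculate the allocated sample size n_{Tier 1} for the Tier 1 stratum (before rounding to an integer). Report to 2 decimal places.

Neyman allocation: nₕ = n·NₕSₕ / Σⱼ NⱼSⱼ.
Σ NⱼSⱼ = 16593·23.8 + 11265·18.9 + 11624·6.59 = 684424.06.
n_{Tier 1} = 207·16593·23.8 / 684424.06 = 119.44.

119.44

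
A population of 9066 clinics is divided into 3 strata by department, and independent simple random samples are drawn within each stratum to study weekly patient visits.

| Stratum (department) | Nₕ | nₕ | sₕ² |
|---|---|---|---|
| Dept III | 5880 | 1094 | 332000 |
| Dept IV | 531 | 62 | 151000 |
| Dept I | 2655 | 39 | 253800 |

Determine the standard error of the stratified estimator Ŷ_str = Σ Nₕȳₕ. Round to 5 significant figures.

233120

Var(Ŷ_str) = Σₕ Nₕ²(1 − fₕ)sₕ²/nₕ.
Dept III: 5880²·(1 − 1094/5880)·332000/1094 = 8.5402539 × 10^9.
Dept IV: 531²·(1 − 62/531)·151000/62 = 6.0653047 × 10^8.
Dept I: 2655²·(1 − 39/2655)·253800/39 = 4.5199047 × 10^10.
Sum = 5.4345831 × 10^10.
SE = √(5.4345831 × 10^10) = 233120.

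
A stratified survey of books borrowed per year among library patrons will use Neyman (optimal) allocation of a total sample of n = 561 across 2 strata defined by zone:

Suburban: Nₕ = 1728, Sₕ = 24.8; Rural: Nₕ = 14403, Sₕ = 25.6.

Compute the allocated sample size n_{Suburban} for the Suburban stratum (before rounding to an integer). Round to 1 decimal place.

Neyman allocation: nₕ = n·NₕSₕ / Σⱼ NⱼSⱼ.
Σ NⱼSⱼ = 1728·24.8 + 14403·25.6 = 411571.2.
n_{Suburban} = 561·1728·24.8 / 411571.2 = 58.4.

58.4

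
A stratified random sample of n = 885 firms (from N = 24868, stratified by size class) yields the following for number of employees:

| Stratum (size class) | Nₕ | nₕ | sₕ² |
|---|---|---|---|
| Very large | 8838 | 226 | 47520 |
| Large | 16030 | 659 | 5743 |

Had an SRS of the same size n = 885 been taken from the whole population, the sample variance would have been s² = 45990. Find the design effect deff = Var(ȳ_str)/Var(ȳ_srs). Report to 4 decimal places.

Var(ȳ_str) = Σ Wₕ²(1−fₕ)sₕ²/nₕ with Wₕ = Nₕ/24868:
  Very large: (8838/24868)²·(1−226/8838)·47520/226 = 25.87881
  Large: (16030/24868)²·(1−659/16030)·5743/659 = 3.4722208
  → Var(ȳ_str) = 29.351031.
Var(ȳ_srs) = (1 − 885/24868)·45990/885 = 50.116737.
deff = 29.351031 / 50.116737 = 0.5857.

0.5857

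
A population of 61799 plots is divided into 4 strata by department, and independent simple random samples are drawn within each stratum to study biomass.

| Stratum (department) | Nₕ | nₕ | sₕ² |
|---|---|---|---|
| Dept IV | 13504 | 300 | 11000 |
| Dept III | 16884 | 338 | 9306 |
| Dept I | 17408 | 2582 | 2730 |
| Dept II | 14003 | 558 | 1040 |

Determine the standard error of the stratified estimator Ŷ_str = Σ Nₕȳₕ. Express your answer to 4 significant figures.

121900

Var(Ŷ_str) = Σₕ Nₕ²(1 − fₕ)sₕ²/nₕ.
Dept IV: 13504²·(1 − 300/13504)·11000/300 = 6.5379166 × 10^9.
Dept III: 16884²·(1 − 338/16884)·9306/338 = 7.6915649 × 10^9.
Dept I: 17408²·(1 − 2582/17408)·2730/2582 = 2.7288476 × 10^8.
Dept II: 14003²·(1 − 558/14003)·1040/558 = 3.5089812 × 10^8.
Sum = 1.4853264 × 10^10.
SE = √(1.4853264 × 10^10) = 121900.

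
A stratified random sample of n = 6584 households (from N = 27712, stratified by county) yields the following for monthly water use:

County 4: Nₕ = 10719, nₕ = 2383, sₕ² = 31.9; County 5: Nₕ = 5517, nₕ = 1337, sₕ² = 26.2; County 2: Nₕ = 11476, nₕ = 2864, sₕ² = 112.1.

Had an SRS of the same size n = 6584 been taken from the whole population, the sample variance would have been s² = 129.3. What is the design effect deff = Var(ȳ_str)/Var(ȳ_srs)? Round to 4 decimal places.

Var(ȳ_str) = Σ Wₕ²(1−fₕ)sₕ²/nₕ with Wₕ = Nₕ/27712:
  County 4: (10719/27712)²·(1−2383/10719)·31.9/2383 = 0.0015575532
  County 5: (5517/27712)²·(1−1337/5517)·26.2/1337 = 5.8845521 × 10^-4
  County 2: (11476/27712)²·(1−2864/11476)·112.1/2864 = 0.0050372258
  → Var(ȳ_str) = 0.0071832342.
Var(ȳ_srs) = (1 − 6584/27712)·129.3/6584 = 0.014972669.
deff = 0.0071832342 / 0.014972669 = 0.4798.

0.4798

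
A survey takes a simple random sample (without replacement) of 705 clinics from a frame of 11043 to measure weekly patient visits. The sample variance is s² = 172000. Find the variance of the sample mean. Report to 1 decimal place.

Under SRS without replacement, Var(ȳ) = (1 − f)·s²/n with f = n/N = 705/11043 = 0.06384135.
Var(ȳ) = (1 − 0.06384135)·172000/705 = 0.93615865·243.97163 = 228.39615.

228.4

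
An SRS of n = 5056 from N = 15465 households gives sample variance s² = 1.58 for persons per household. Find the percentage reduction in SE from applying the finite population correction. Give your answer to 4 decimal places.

f = n/N = 5056/15465 = 0.32693178.
SE_no-fpc = √(s²/n) = 0.01767767; SE_fpc = √((1−f)s²/n) = 0.01450289.
Ratio = √(1−f) = 0.82040735. Reduction = 100·(1 − 0.82040735) = 17.9593%.

17.9593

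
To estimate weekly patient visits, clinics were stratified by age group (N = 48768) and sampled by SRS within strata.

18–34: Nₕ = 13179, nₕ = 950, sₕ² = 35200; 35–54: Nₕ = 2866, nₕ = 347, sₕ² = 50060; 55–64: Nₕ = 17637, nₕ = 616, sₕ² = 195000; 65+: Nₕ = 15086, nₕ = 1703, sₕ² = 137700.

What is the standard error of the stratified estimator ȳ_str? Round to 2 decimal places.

Var(ȳ_str) = Σₕ Wₕ²(1 − fₕ)sₕ²/nₕ with Wₕ = Nₕ/N, N = 48768.
18–34: Wₕ = 0.27023868; term = 0.27023868²·(1 − 0.07208438)·35200/950 = 2.5108604.
35–54: Wₕ = 0.05876804; term = 0.05876804²·(1 − 0.12107467)·50060/347 = 0.43792106.
55–64: Wₕ = 0.36165108; term = 0.36165108²·(1 − 0.03492657)·195000/616 = 39.957085.
65+: Wₕ = 0.30934219; term = 0.30934219²·(1 − 0.11288612)·137700/1703 = 6.8639954.
Sum = 49.769862.
SE = √(49.769862) = 7.05.

7.05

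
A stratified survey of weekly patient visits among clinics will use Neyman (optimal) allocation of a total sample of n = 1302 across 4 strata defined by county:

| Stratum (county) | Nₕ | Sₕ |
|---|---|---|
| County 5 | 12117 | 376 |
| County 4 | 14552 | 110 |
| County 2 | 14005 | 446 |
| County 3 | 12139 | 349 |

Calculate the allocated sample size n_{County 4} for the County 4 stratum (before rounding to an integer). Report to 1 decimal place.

125.3

Neyman allocation: nₕ = n·NₕSₕ / Σⱼ NⱼSⱼ.
Σ NⱼSⱼ = 12117·376 + 14552·110 + 14005·446 + 12139·349 = 1.6639453 × 10^7.
n_{County 4} = 1302·14552·110 / (1.6639453 × 10^7) = 125.3.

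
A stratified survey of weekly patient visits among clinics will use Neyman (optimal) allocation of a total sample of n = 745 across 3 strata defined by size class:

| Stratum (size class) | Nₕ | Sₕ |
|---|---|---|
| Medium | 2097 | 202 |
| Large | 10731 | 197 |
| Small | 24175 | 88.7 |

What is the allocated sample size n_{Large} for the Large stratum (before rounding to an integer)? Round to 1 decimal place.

Neyman allocation: nₕ = n·NₕSₕ / Σⱼ NⱼSⱼ.
Σ NⱼSⱼ = 2097·202 + 10731·197 + 24175·88.7 = 4.6819235 × 10^6.
n_{Large} = 745·10731·197 / (4.6819235 × 10^6) = 336.4.

336.4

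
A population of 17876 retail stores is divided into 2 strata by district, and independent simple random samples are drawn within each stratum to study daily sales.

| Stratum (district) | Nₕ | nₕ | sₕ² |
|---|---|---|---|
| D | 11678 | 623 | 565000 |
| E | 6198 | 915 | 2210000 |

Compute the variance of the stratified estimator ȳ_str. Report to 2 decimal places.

Var(ȳ_str) = Σₕ Wₕ²(1 − fₕ)sₕ²/nₕ with Wₕ = Nₕ/N, N = 17876.
D: Wₕ = 0.65327814; term = 0.65327814²·(1 − 0.05334818)·565000/623 = 366.3928.
E: Wₕ = 0.34672186; term = 0.34672186²·(1 − 0.14762827)·2210000/915 = 247.49286.
Sum = 613.88566.

613.89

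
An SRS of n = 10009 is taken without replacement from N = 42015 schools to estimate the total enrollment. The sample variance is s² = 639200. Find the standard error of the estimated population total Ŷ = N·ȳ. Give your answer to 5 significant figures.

293050

Var(Ŷ) = N²·Var(ȳ) = N²·(1 − n/N)·s²/n.
f = 10009/42015 = 0.23822444; Var(ȳ) = 0.76177556·639200/10009 = 48.64891.
Var(Ŷ) = 42015² · 48.64891 = 8.5877986 × 10^10.
SE(Ŷ) = √(8.5877986 × 10^10) = 293050.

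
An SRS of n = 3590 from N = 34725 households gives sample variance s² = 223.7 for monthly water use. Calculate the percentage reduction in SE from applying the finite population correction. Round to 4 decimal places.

f = n/N = 3590/34725 = 0.10338373.
SE_no-fpc = √(s²/n) = 0.24962367; SE_fpc = √((1−f)s²/n) = 0.23636822.
Ratio = √(1−f) = 0.94689824. Reduction = 100·(1 − 0.94689824) = 5.3102%.

5.3102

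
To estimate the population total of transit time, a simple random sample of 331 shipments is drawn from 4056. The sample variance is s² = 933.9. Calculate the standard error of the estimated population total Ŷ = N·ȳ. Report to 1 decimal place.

Var(Ŷ) = N²·Var(ȳ) = N²·(1 − n/N)·s²/n.
f = 331/4056 = 0.08160750; Var(ȳ) = 0.91839250·933.9/331 = 2.5911987.
Var(Ŷ) = 4056² · 2.5911987 = 4.2628162 × 10^7.
SE(Ŷ) = √(4.2628162 × 10^7) = 6529.0.

6529.0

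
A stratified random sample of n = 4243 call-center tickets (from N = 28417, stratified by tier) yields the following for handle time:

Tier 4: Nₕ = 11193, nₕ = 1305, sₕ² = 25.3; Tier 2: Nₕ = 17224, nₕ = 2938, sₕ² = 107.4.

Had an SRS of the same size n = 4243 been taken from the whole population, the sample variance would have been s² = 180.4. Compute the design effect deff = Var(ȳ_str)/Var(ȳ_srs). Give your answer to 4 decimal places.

0.3814

Var(ȳ_str) = Σ Wₕ²(1−fₕ)sₕ²/nₕ with Wₕ = Nₕ/28417:
  Tier 4: (11193/28417)²·(1−1305/11193)·25.3/1305 = 0.0026571038
  Tier 2: (17224/28417)²·(1−2938/17224)·107.4/2938 = 0.011138859
  → Var(ȳ_str) = 0.013795963.
Var(ȳ_srs) = (1 − 4243/28417)·180.4/4243 = 0.036168774.
deff = 0.013795963 / 0.036168774 = 0.3814.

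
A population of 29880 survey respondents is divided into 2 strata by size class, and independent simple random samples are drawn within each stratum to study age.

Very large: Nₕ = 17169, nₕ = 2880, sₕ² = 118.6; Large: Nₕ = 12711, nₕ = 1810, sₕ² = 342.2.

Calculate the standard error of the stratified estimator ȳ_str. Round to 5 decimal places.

Var(ȳ_str) = Σₕ Wₕ²(1 − fₕ)sₕ²/nₕ with Wₕ = Nₕ/N, N = 29880.
Very large: Wₕ = 0.57459839; term = 0.57459839²·(1 − 0.16774419)·118.6/2880 = 0.011315607.
Large: Wₕ = 0.42540161; term = 0.42540161²·(1 − 0.14239635)·342.2/1810 = 0.02934177.
Sum = 0.040657377.
SE = √(0.040657377) = 0.20164.

0.20164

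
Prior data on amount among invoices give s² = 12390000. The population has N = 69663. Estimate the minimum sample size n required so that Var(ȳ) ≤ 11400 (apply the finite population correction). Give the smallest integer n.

1071

Without fpc, n₀ = s²/D = 12390000/11400 = 1086.8421.
With fpc, (1 − n/N)·s²/n ≤ D requires n ≥ n₀/(1 + n₀/N) = 1086.8421/(1 + 1086.8421/69663) = 1070.1463.
Rounding up, n = 1071.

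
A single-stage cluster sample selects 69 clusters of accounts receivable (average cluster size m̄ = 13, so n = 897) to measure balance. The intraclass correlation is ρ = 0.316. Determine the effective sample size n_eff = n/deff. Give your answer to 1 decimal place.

deff = 1 + (13 − 1)·0.316 = 1 + 3.792 = 4.792.
n_eff = 897 / 4.792 = 187.2.

187.2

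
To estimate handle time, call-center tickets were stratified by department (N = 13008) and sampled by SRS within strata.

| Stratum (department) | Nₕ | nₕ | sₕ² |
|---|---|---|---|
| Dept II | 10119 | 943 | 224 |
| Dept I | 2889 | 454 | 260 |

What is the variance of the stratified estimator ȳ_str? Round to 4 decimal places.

0.1542

Var(ȳ_str) = Σₕ Wₕ²(1 − fₕ)sₕ²/nₕ with Wₕ = Nₕ/N, N = 13008.
Dept II: Wₕ = 0.77790590; term = 0.77790590²·(1 − 0.09319103)·224/943 = 0.13034857.
Dept I: Wₕ = 0.22209410; term = 0.22209410²·(1 − 0.15714780)·260/454 = 0.023809098.
Sum = 0.15415767.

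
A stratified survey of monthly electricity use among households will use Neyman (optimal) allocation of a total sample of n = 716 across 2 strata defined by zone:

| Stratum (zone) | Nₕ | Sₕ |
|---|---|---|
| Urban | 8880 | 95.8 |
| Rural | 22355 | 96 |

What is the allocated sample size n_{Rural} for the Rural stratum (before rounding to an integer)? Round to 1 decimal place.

Neyman allocation: nₕ = n·NₕSₕ / Σⱼ NⱼSⱼ.
Σ NⱼSⱼ = 8880·95.8 + 22355·96 = 2.996784 × 10^6.
n_{Rural} = 716·22355·96 / (2.996784 × 10^6) = 512.7.

512.7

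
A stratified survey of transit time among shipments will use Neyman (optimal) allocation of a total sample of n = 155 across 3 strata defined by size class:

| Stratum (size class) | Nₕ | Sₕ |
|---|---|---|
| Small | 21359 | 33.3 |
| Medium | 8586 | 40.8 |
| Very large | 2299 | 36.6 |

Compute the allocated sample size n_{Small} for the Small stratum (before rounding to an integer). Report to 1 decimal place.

Neyman allocation: nₕ = n·NₕSₕ / Σⱼ NⱼSⱼ.
Σ NⱼSⱼ = 21359·33.3 + 8586·40.8 + 2299·36.6 = 1.1457069 × 10^6.
n_{Small} = 155·21359·33.3 / (1.1457069 × 10^6) = 96.2.

96.2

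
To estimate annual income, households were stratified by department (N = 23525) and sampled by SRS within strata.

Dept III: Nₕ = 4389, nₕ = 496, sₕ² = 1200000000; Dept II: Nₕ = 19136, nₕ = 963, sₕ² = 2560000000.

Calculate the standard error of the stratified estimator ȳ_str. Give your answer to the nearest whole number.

1321

Var(ȳ_str) = Σₕ Wₕ²(1 − fₕ)sₕ²/nₕ with Wₕ = Nₕ/N, N = 23525.
Dept III: Wₕ = 0.18656748; term = 0.18656748²·(1 − 0.11300980)·1200000000/496 = 74694.786.
Dept II: Wₕ = 0.81343252; term = 0.81343252²·(1 − 0.05032400)·2560000000/963 = 1.6704451 × 10^6.
Sum = 1.7451399 × 10^6.
SE = √(1.7451399 × 10^6) = 1321.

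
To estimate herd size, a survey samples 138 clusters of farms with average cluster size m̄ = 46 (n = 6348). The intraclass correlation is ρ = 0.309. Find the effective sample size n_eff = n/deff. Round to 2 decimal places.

425.90

deff = 1 + (46 − 1)·0.309 = 1 + 13.905 = 14.905.
n_eff = 6348 / 14.905 = 425.90.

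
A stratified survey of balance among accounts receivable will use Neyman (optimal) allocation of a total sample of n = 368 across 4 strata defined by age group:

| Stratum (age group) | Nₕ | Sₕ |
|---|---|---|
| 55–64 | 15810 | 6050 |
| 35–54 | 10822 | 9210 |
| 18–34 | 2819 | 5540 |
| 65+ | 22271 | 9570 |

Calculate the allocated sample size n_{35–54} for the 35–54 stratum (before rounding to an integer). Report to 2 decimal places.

86.49

Neyman allocation: nₕ = n·NₕSₕ / Σⱼ NⱼSⱼ.
Σ NⱼSⱼ = 15810·6050 + 10822·9210 + 2819·5540 + 22271·9570 = 4.2407185 × 10^8.
n_{35–54} = 368·10822·9210 / (4.2407185 × 10^8) = 86.49.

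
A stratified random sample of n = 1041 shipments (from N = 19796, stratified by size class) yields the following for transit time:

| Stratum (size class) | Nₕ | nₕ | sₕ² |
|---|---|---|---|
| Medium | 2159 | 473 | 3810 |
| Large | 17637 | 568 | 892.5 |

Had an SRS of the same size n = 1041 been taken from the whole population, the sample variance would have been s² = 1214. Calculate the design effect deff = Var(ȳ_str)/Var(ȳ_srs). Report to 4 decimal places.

Var(ȳ_str) = Σ Wₕ²(1−fₕ)sₕ²/nₕ with Wₕ = Nₕ/19796:
  Medium: (2159/19796)²·(1−473/2159)·3810/473 = 0.07482025
  Large: (17637/19796)²·(1−568/17637)·892.5/568 = 1.2070848
  → Var(ȳ_str) = 1.2819051.
Var(ȳ_srs) = (1 − 1041/19796)·1214/1041 = 1.1048608.
deff = 1.2819051 / 1.1048608 = 1.1602.

1.1602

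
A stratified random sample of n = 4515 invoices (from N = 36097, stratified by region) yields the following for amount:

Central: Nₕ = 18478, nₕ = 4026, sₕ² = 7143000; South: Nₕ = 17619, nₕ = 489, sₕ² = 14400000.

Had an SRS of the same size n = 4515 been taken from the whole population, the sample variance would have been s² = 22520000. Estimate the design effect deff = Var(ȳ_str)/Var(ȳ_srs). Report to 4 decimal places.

1.6464

Var(ȳ_str) = Σ Wₕ²(1−fₕ)sₕ²/nₕ with Wₕ = Nₕ/36097:
  Central: (18478/36097)²·(1−4026/18478)·7143000/4026 = 363.61984
  South: (17619/36097)²·(1−489/17619)·14400000/489 = 6821.0311
  → Var(ȳ_str) = 7184.6509.
Var(ȳ_srs) = (1 − 4515/36097)·22520000/4515 = 4363.9438.
deff = 7184.6509 / 4363.9438 = 1.6464.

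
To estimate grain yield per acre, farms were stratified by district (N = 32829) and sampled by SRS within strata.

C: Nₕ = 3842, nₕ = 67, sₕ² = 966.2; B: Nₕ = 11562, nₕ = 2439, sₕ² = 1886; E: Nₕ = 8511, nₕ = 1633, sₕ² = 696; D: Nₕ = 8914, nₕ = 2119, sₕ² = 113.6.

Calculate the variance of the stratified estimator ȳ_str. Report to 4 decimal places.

Var(ȳ_str) = Σₕ Wₕ²(1 − fₕ)sₕ²/nₕ with Wₕ = Nₕ/N, N = 32829.
C: Wₕ = 0.11703067; term = 0.11703067²·(1 − 0.01743883)·966.2/67 = 0.1940668.
B: Wₕ = 0.35218861; term = 0.35218861²·(1 − 0.21094966)·1886/2439 = 0.075680714.
E: Wₕ = 0.25925249; term = 0.25925249²·(1 − 0.19186935)·696/1633 = 0.023149974.
D: Wₕ = 0.27152822; term = 0.27152822²·(1 − 0.23771595)·113.6/2119 = 0.0030129655.
Sum = 0.29591045.

0.2959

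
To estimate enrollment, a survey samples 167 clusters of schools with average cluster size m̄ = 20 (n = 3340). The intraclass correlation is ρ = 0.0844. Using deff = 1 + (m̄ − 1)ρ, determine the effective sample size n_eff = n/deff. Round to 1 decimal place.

1282.8

deff = 1 + (20 − 1)·0.0844 = 1 + 1.6036 = 2.6036.
n_eff = 3340 / 2.6036 = 1282.8.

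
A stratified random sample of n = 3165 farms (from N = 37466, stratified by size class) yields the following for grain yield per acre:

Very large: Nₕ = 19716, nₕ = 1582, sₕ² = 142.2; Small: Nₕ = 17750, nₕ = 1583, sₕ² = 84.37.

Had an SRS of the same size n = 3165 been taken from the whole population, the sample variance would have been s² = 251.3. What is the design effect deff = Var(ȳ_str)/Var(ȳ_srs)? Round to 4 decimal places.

0.4648

Var(ȳ_str) = Σ Wₕ²(1−fₕ)sₕ²/nₕ with Wₕ = Nₕ/37466:
  Very large: (19716/37466)²·(1−1582/19716)·142.2/1582 = 0.022894485
  Small: (17750/37466)²·(1−1583/17750)·84.37/1583 = 0.010895829
  → Var(ȳ_str) = 0.033790314.
Var(ȳ_srs) = (1 − 3165/37466)·251.3/3165 = 0.072692269.
deff = 0.033790314 / 0.072692269 = 0.4648.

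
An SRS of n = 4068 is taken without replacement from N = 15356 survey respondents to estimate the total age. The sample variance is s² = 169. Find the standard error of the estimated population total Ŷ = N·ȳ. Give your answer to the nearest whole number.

Var(Ŷ) = N²·Var(ȳ) = N²·(1 − n/N)·s²/n.
f = 4068/15356 = 0.26491274; Var(ȳ) = 0.73508726·169/4068 = 0.030538286.
Var(Ŷ) = 15356² · 0.030538286 = 7.2011335 × 10^6.
SE(Ŷ) = √(7.2011335 × 10^6) = 2683.

2683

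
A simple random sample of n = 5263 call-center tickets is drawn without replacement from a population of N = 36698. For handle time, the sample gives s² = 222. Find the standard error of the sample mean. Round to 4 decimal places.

Under SRS without replacement, Var(ȳ) = (1 − f)·s²/n with f = n/N = 5263/36698 = 0.14341381.
Var(ȳ) = (1 − 0.14341381)·222/5263 = 0.85658619·0.042181265 = 0.036131889.
SE(ȳ) = √(0.036131889) = 0.1901.

0.1901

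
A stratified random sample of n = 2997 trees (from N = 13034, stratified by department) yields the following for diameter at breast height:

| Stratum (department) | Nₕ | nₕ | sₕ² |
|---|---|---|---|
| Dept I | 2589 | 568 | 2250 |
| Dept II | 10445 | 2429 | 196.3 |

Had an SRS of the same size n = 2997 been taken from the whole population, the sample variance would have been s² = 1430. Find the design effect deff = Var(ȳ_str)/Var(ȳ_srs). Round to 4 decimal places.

0.4404

Var(ȳ_str) = Σ Wₕ²(1−fₕ)sₕ²/nₕ with Wₕ = Nₕ/13034:
  Dept I: (2589/13034)²·(1−568/2589)·2250/568 = 0.12200485
  Dept II: (10445/13034)²·(1−2429/10445)·196.3/2429 = 0.039829376
  → Var(ȳ_str) = 0.16183423.
Var(ȳ_srs) = (1 − 2997/13034)·1430/2997 = 0.36743075.
deff = 0.16183423 / 0.36743075 = 0.4404.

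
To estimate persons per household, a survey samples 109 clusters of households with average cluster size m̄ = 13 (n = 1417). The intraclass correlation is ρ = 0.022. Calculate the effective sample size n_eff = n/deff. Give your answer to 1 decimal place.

deff = 1 + (13 − 1)·0.022 = 1 + 0.264 = 1.264.
n_eff = 1417 / 1.264 = 1121.0.

1121.0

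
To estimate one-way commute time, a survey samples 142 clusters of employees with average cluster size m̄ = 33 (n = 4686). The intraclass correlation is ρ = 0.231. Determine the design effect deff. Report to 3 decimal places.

8.392

deff = 1 + (33 − 1)·0.231 = 1 + 7.392 = 8.392.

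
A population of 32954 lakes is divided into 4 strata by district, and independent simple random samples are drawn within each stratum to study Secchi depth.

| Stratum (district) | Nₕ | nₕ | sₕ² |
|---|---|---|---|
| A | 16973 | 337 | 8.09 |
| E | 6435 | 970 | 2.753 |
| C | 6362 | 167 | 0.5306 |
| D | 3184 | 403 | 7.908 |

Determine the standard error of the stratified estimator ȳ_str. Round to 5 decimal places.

0.08130

Var(ȳ_str) = Σₕ Wₕ²(1 − fₕ)sₕ²/nₕ with Wₕ = Nₕ/N, N = 32954.
A: Wₕ = 0.51505128; term = 0.51505128²·(1 − 0.01985506)·8.09/337 = 0.0062418003.
E: Wₕ = 0.19527220; term = 0.19527220²·(1 − 0.15073815)·2.753/970 = 9.1908763 × 10^-5.
C: Wₕ = 0.19305699; term = 0.19305699²·(1 − 0.02624961)·0.5306/167 = 1.1531066 × 10^-4.
D: Wₕ = 0.09661953; term = 0.09661953²·(1 − 0.12657035)·7.908/403 = 1.5999978 × 10^-4.
Sum = 0.0066090195.
SE = √(0.0066090195) = 0.08130.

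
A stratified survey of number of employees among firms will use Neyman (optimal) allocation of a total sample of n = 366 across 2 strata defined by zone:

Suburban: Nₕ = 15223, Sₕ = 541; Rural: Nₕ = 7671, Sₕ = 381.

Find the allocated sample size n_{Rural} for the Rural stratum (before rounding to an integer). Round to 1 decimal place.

Neyman allocation: nₕ = n·NₕSₕ / Σⱼ NⱼSⱼ.
Σ NⱼSⱼ = 15223·541 + 7671·381 = 1.1158294 × 10^7.
n_{Rural} = 366·7671·381 / (1.1158294 × 10^7) = 95.9.

95.9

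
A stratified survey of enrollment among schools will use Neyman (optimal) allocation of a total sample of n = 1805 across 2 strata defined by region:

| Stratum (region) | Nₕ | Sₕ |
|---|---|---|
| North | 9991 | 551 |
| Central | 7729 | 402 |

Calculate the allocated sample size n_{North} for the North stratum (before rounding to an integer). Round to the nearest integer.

Neyman allocation: nₕ = n·NₕSₕ / Σⱼ NⱼSⱼ.
Σ NⱼSⱼ = 9991·551 + 7729·402 = 8.612099 × 10^6.
n_{North} = 1805·9991·551 / (8.612099 × 10^6) = 1154.

1154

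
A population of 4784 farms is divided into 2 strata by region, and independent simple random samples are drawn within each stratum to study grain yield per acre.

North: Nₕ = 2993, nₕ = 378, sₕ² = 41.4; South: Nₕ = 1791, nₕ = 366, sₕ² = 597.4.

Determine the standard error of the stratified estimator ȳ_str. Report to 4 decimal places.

0.4685

Var(ȳ_str) = Σₕ Wₕ²(1 − fₕ)sₕ²/nₕ with Wₕ = Nₕ/N, N = 4784.
North: Wₕ = 0.62562709; term = 0.62562709²·(1 − 0.12629469)·41.4/378 = 0.037454552.
South: Wₕ = 0.37437291; term = 0.37437291²·(1 − 0.20435511)·597.4/366 = 0.18201712.
Sum = 0.21947167.
SE = √(0.21947167) = 0.4685.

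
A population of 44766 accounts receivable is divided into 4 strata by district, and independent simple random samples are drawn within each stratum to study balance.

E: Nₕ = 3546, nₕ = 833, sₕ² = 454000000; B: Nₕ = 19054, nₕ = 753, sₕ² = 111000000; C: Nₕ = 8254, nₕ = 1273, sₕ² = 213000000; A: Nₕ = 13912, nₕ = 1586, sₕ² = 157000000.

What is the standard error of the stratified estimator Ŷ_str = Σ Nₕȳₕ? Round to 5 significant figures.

9.1248 × 10^6

Var(Ŷ_str) = Σₕ Nₕ²(1 − fₕ)sₕ²/nₕ.
E: 3546²·(1 − 833/3546)·454000000/833 = 5.2432356 × 10^12.
B: 19054²·(1 − 753/19054)·111000000/753 = 5.1403061 × 10^13.
C: 8254²·(1 − 1273/8254)·213000000/1273 = 9.6412491 × 10^12.
A: 13912²·(1 − 1586/13912)·157000000/1586 = 1.6974938 × 10^13.
Sum = 8.3262484 × 10^13.
SE = √(8.3262484 × 10^13) = 9.1248 × 10^6.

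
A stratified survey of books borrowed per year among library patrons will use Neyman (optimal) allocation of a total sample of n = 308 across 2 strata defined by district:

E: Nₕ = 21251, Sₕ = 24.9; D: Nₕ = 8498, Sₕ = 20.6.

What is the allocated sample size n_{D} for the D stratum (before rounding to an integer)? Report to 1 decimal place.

76.6

Neyman allocation: nₕ = n·NₕSₕ / Σⱼ NⱼSⱼ.
Σ NⱼSⱼ = 21251·24.9 + 8498·20.6 = 704208.7.
n_{D} = 308·8498·20.6 / 704208.7 = 76.6.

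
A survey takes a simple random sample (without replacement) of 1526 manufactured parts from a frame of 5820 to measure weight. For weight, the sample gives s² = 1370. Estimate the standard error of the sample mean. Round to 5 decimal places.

0.81387

Under SRS without replacement, Var(ȳ) = (1 − f)·s²/n with f = n/N = 1526/5820 = 0.26219931.
Var(ȳ) = (1 − 0.26219931)·1370/1526 = 0.73780069·0.89777195 = 0.66237676.
SE(ȳ) = √(0.66237676) = 0.81387.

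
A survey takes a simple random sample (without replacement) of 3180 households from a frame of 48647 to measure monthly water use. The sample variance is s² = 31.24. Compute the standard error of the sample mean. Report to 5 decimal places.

0.09582

Under SRS without replacement, Var(ȳ) = (1 − f)·s²/n with f = n/N = 3180/48647 = 0.06536888.
Var(ȳ) = (1 − 0.06536888)·31.24/3180 = 0.93463112·0.0098238994 = 0.0091817221.
SE(ȳ) = √(0.0091817221) = 0.09582.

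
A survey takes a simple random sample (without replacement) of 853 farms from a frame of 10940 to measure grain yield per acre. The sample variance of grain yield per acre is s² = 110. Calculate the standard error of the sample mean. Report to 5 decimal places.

0.34482

Under SRS without replacement, Var(ȳ) = (1 − f)·s²/n with f = n/N = 853/10940 = 0.07797075.
Var(ȳ) = (1 − 0.07797075)·110/853 = 0.92202925·0.12895662 = 0.11890178.
SE(ȳ) = √(0.11890178) = 0.34482.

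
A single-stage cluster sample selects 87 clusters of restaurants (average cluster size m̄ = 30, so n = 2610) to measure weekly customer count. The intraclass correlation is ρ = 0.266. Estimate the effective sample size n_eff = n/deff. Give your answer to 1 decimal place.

299.5

deff = 1 + (30 − 1)·0.266 = 1 + 7.714 = 8.714.
n_eff = 2610 / 8.714 = 299.5.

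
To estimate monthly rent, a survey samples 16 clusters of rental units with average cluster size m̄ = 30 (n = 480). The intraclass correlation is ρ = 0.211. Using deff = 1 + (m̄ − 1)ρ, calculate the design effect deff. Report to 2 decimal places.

deff = 1 + (30 − 1)·0.211 = 1 + 6.119 = 7.119.

7.12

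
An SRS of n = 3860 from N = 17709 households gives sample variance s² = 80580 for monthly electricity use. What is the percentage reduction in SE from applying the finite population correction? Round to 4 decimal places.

f = n/N = 3860/17709 = 0.21796826.
SE_no-fpc = √(s²/n) = 4.5689876; SE_fpc = √((1−f)s²/n) = 4.0404726.
Ratio = √(1−f) = 0.88432558. Reduction = 100·(1 − 0.88432558) = 11.5674%.

11.5674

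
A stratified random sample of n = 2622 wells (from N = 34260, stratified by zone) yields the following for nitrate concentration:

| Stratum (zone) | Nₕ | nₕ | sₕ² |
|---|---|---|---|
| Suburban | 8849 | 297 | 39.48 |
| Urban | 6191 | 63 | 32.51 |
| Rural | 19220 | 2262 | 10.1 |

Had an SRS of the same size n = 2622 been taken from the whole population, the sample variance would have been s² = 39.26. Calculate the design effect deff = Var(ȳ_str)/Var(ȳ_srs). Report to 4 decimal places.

Var(ȳ_str) = Σ Wₕ²(1−fₕ)sₕ²/nₕ with Wₕ = Nₕ/34260:
  Suburban: (8849/34260)²·(1−297/8849)·39.48/297 = 0.0085705337
  Urban: (6191/34260)²·(1−63/6191)·32.51/63 = 0.016679432
  Rural: (19220/34260)²·(1−2262/19220)·10.1/2262 = 0.0012398869
  → Var(ȳ_str) = 0.026489853.
Var(ȳ_srs) = (1 − 2622/34260)·39.26/2622 = 0.01382736.
deff = 0.026489853 / 0.01382736 = 1.9158.

1.9158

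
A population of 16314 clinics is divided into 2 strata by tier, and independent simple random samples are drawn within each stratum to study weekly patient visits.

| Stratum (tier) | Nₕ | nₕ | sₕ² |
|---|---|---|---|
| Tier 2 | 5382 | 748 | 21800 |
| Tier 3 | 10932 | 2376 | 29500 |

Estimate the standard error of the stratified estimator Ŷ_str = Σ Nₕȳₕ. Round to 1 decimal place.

43453.1

Var(Ŷ_str) = Σₕ Nₕ²(1 − fₕ)sₕ²/nₕ.
Tier 2: 5382²·(1 − 748/5382)·21800/748 = 7.2686644 × 10^8.
Tier 3: 10932²·(1 − 2376/10932)·29500/2376 = 1.1613042 × 10^9.
Sum = 1.8881706 × 10^9.
SE = √(1.8881706 × 10^9) = 43453.1.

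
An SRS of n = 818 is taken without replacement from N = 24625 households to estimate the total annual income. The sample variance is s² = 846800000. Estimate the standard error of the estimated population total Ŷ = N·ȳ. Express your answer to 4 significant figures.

Var(Ŷ) = N²·Var(ȳ) = N²·(1 − n/N)·s²/n.
f = 818/24625 = 0.03321827; Var(ȳ) = 0.96678173·846800000/818 = 1.00082 × 10^6.
Var(Ŷ) = 24625² · (1.00082 × 10^6) = 6.0688787 × 10^14.
SE(Ŷ) = √(6.0688787 × 10^14) = 2.464 × 10^7.

2.464 × 10^7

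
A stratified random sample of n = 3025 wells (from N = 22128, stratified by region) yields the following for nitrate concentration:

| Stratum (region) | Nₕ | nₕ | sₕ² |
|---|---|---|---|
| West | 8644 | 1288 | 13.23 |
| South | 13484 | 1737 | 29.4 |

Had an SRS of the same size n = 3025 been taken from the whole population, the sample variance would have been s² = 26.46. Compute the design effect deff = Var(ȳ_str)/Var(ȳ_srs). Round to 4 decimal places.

Var(ȳ_str) = Σ Wₕ²(1−fₕ)sₕ²/nₕ with Wₕ = Nₕ/22128:
  West: (8644/22128)²·(1−1288/8644)·13.23/1288 = 0.0013338781
  South: (13484/22128)²·(1−1737/13484)·29.4/1737 = 0.0054753123
  → Var(ȳ_str) = 0.0068091904.
Var(ȳ_srs) = (1 − 3025/22128)·26.46/3025 = 0.0075513374.
deff = 0.0068091904 / 0.0075513374 = 0.9017.

0.9017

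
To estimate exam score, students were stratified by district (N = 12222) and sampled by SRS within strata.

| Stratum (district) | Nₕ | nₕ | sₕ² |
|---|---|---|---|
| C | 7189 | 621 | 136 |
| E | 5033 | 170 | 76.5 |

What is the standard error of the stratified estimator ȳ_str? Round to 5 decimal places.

0.37810

Var(ȳ_str) = Σₕ Wₕ²(1 − fₕ)sₕ²/nₕ with Wₕ = Nₕ/N, N = 12222.
C: Wₕ = 0.58820160; term = 0.58820160²·(1 − 0.08638197)·136/621 = 0.069225225.
E: Wₕ = 0.41179840; term = 0.41179840²·(1 − 0.03377707)·76.5/170 = 0.073732533.
Sum = 0.14295776.
SE = √(0.14295776) = 0.37810.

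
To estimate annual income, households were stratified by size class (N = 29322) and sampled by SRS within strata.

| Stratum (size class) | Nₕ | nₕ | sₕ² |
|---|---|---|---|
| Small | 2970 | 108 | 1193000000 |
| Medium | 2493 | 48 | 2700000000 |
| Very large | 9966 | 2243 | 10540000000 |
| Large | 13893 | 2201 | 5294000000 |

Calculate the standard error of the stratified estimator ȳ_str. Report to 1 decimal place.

1176.0

Var(ȳ_str) = Σₕ Wₕ²(1 − fₕ)sₕ²/nₕ with Wₕ = Nₕ/N, N = 29322.
Small: Wₕ = 0.10128913; term = 0.10128913²·(1 − 0.03636364)·1193000000/108 = 109208.29.
Medium: Wₕ = 0.08502149; term = 0.08502149²·(1 − 0.01925391)·2700000000/48 = 398782.87.
Very large: Wₕ = 0.33988132; term = 0.33988132²·(1 − 0.22506522)·10540000000/2243 = 420659.86.
Large: Wₕ = 0.47380806; term = 0.47380806²·(1 − 0.15842511)·5294000000/2201 = 454424.31.
Sum = 1.3830753 × 10^6.
SE = √(1.3830753 × 10^6) = 1176.0.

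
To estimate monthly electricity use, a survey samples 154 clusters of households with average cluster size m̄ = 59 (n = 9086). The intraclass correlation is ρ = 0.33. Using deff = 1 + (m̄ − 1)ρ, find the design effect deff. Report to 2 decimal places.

deff = 1 + (59 − 1)·0.33 = 1 + 19.14 = 20.14.

20.14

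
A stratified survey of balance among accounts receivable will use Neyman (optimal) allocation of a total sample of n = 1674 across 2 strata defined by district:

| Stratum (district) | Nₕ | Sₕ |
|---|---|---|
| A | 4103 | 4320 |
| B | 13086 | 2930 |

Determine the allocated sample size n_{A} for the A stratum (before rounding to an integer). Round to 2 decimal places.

529.22

Neyman allocation: nₕ = n·NₕSₕ / Σⱼ NⱼSⱼ.
Σ NⱼSⱼ = 4103·4320 + 13086·2930 = 5.606694 × 10^7.
n_{A} = 1674·4103·4320 / (5.606694 × 10^7) = 529.22.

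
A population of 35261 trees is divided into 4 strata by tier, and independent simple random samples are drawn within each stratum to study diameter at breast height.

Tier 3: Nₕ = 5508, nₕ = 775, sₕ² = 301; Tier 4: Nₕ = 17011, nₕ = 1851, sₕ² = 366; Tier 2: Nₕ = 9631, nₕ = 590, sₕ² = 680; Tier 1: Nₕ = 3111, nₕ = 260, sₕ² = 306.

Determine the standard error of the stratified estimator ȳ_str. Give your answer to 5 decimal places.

0.37184

Var(ȳ_str) = Σₕ Wₕ²(1 − fₕ)sₕ²/nₕ with Wₕ = Nₕ/N, N = 35261.
Tier 3: Wₕ = 0.15620657; term = 0.15620657²·(1 − 0.14070443)·301/775 = 0.008143404.
Tier 4: Wₕ = 0.48243101; term = 0.48243101²·(1 − 0.10881195)·366/1851 = 0.041012332.
Tier 2: Wₕ = 0.27313462; term = 0.27313462²·(1 − 0.06126051)·680/590 = 0.080715233.
Tier 1: Wₕ = 0.08822779; term = 0.08822779²·(1 − 0.08357441)·306/260 = 0.0083956835.
Sum = 0.13826665.
SE = √(0.13826665) = 0.37184.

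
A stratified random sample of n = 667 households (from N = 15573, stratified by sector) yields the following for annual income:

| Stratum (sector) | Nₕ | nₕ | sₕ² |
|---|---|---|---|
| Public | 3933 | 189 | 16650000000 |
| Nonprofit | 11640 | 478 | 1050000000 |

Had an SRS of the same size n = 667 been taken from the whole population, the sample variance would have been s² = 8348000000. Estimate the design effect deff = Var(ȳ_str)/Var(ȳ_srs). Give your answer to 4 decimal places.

Var(ȳ_str) = Σ Wₕ²(1−fₕ)sₕ²/nₕ with Wₕ = Nₕ/15573:
  Public: (3933/15573)²·(1−189/3933)·16650000000/189 = 5.3489391 × 10^6
  Nonprofit: (11640/15573)²·(1−478/11640)·1050000000/478 = 1.1768249 × 10^6
  → Var(ȳ_str) = 6.525764 × 10^6.
Var(ȳ_srs) = (1 − 667/15573)·8348000000/667 = 1.1979686 × 10^7.
deff = (6.525764 × 10^6) / (1.1979686 × 10^7) = 0.5447.

0.5447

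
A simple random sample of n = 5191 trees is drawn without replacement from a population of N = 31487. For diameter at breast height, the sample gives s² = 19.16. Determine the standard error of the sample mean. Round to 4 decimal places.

0.0555

Under SRS without replacement, Var(ȳ) = (1 − f)·s²/n with f = n/N = 5191/31487 = 0.16486169.
Var(ȳ) = (1 − 0.16486169)·19.16/5191 = 0.83513831·0.0036910037 = 0.0030824986.
SE(ȳ) = √(0.0030824986) = 0.0555.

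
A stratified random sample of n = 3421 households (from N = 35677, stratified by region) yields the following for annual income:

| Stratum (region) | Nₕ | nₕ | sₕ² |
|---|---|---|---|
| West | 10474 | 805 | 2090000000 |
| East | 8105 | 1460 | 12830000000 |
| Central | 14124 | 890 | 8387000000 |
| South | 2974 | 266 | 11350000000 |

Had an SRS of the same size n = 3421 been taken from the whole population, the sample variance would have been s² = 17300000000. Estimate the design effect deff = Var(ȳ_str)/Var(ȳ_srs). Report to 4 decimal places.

0.4882

Var(ȳ_str) = Σ Wₕ²(1−fₕ)sₕ²/nₕ with Wₕ = Nₕ/35677:
  West: (10474/35677)²·(1−805/10474)·2090000000/805 = 206570.3
  East: (8105/35677)²·(1−1460/8105)·12830000000/1460 = 371830.62
  Central: (14124/35677)²·(1−890/14124)·8387000000/890 = 1.3838494 × 10^6
  South: (2974/35677)²·(1−266/2974)·11350000000/266 = 269977.26
  → Var(ȳ_str) = 2.2322276 × 10^6.
Var(ȳ_srs) = (1 − 3421/35677)·17300000000/3421 = 4.5720946 × 10^6.
deff = (2.2322276 × 10^6) / (4.5720946 × 10^6) = 0.4882.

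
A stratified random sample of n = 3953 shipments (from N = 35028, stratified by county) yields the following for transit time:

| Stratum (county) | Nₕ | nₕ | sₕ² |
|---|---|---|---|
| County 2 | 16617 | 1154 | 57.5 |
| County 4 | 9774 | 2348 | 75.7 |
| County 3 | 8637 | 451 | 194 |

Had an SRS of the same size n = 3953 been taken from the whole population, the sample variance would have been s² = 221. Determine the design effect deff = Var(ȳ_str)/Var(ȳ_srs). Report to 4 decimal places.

0.7486

Var(ȳ_str) = Σ Wₕ²(1−fₕ)sₕ²/nₕ with Wₕ = Nₕ/35028:
  County 2: (16617/35028)²·(1−1154/16617)·57.5/1154 = 0.010434646
  County 4: (9774/35028)²·(1−2348/9774)·75.7/2348 = 0.0019071919
  County 3: (8637/35028)²·(1−451/8637)·194/451 = 0.024787297
  → Var(ȳ_str) = 0.037129135.
Var(ȳ_srs) = (1 − 3953/35028)·221/3953 = 0.049597668.
deff = 0.037129135 / 0.049597668 = 0.7486.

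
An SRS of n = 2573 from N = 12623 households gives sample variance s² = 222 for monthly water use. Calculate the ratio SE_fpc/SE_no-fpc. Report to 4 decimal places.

f = n/N = 2573/12623 = 0.20383427.
SE_no-fpc = √(s²/n) = 0.29373561; SE_fpc = √((1−f)s²/n) = 0.26209476.
Ratio = √(1−f) = 0.89228119.

0.8923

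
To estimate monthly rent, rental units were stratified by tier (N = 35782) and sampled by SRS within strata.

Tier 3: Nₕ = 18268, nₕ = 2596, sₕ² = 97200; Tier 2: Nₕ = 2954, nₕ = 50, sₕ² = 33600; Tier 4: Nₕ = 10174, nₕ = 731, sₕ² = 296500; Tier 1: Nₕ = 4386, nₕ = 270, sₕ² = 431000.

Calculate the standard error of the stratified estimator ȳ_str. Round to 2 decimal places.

8.11

Var(ȳ_str) = Σₕ Wₕ²(1 − fₕ)sₕ²/nₕ with Wₕ = Nₕ/N, N = 35782.
Tier 3: Wₕ = 0.51053602; term = 0.51053602²·(1 − 0.14210642)·97200/2596 = 8.3723578.
Tier 2: Wₕ = 0.08255547; term = 0.08255547²·(1 − 0.01692620)·33600/50 = 4.5024319.
Tier 4: Wₕ = 0.28433290; term = 0.28433290²·(1 − 0.07184981)·296500/731 = 30.435457.
Tier 1: Wₕ = 0.12257560; term = 0.12257560²·(1 − 0.06155951)·431000/270 = 22.507553.
Sum = 65.8178.
SE = √(65.8178) = 8.11.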